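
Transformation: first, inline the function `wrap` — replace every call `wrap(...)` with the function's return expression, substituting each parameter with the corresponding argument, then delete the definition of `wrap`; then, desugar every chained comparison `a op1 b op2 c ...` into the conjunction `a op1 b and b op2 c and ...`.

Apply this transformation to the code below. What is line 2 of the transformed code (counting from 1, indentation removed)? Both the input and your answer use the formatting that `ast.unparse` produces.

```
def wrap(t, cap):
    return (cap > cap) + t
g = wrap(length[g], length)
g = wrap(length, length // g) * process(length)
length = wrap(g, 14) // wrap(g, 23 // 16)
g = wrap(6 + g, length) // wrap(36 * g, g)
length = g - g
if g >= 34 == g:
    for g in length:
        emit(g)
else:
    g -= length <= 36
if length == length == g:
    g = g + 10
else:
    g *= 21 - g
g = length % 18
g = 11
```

Transformed code:
g = (length > length) + length[g]
g = ((length // g > length // g) + length) * process(length)
length = ((14 > 14) + g) // ((23 // 16 > 23 // 16) + g)
g = ((length > length) + (6 + g)) // ((g > g) + 36 * g)
length = g - g
if g >= 34 and 34 == g:
    for g in length:
        emit(g)
else:
    g -= length <= 36
if length == length and length == g:
    g = g + 10
else:
    g *= 21 - g
g = length % 18
g = 11

g = ((length // g > length // g) + length) * process(length)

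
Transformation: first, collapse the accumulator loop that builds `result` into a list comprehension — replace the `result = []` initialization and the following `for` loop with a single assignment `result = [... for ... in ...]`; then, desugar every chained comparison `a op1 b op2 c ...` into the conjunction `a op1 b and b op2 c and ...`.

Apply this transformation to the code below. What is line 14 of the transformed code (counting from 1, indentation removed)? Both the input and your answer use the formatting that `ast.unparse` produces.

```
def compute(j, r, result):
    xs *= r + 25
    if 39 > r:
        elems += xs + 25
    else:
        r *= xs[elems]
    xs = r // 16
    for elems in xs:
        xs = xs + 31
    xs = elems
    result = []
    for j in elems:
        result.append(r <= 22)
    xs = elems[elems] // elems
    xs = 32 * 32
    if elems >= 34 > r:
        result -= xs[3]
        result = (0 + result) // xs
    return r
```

Transformed code:
def compute(j, r, result):
    xs *= r + 25
    if 39 > r:
        elems += xs + 25
    else:
        r *= xs[elems]
    xs = r // 16
    for elems in xs:
        xs = xs + 31
    xs = elems
    result = [r <= 22 for j in elems]
    xs = elems[elems] // elems
    xs = 32 * 32
    if elems >= 34 and 34 > r:
        result -= xs[3]
        result = (0 + result) // xs
    return r

if elems >= 34 and 34 > r:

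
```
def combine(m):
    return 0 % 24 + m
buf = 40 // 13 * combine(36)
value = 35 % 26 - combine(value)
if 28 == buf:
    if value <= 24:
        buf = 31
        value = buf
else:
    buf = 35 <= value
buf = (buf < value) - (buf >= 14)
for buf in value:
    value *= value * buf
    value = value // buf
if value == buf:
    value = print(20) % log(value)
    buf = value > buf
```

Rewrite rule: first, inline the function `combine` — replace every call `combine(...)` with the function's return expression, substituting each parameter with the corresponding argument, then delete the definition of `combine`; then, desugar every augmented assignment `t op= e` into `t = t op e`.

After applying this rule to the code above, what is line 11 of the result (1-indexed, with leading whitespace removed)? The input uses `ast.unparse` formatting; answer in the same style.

value = value * (value * buf)

Transformed code:
buf = 40 // 13 * (0 % 24 + 36)
value = 35 % 26 - (0 % 24 + value)
if 28 == buf:
    if value <= 24:
        buf = 31
        value = buf
else:
    buf = 35 <= value
buf = (buf < value) - (buf >= 14)
for buf in value:
    value = value * (value * buf)
    value = value // buf
if value == buf:
    value = print(20) % log(value)
    buf = value > buf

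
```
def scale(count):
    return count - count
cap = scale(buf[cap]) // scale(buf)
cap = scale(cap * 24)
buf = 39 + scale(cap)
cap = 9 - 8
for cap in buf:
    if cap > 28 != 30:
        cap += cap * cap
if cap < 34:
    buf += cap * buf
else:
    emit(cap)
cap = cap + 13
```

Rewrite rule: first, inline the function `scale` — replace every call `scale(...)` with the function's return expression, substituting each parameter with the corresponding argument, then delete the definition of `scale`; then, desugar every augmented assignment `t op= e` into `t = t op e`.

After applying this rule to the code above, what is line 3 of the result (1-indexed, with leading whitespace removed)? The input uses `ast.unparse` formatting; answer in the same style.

Transformed code:
cap = (buf[cap] - buf[cap]) // (buf - buf)
cap = cap * 24 - cap * 24
buf = 39 + (cap - cap)
cap = 9 - 8
for cap in buf:
    if cap > 28 != 30:
        cap = cap + cap * cap
if cap < 34:
    buf = buf + cap * buf
else:
    emit(cap)
cap = cap + 13

buf = 39 + (cap - cap)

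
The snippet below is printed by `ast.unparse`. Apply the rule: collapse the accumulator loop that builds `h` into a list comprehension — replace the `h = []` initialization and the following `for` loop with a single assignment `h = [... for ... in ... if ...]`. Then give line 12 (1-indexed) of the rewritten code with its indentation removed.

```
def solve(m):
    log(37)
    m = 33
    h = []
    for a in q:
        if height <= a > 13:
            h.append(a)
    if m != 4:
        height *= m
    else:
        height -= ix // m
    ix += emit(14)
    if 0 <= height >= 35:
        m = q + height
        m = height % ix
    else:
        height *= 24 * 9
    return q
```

Transformed code:
def solve(m):
    log(37)
    m = 33
    h = [a for a in q if height <= a > 13]
    if m != 4:
        height *= m
    else:
        height -= ix // m
    ix += emit(14)
    if 0 <= height >= 35:
        m = q + height
        m = height % ix
    else:
        height *= 24 * 9
    return q

m = height % ix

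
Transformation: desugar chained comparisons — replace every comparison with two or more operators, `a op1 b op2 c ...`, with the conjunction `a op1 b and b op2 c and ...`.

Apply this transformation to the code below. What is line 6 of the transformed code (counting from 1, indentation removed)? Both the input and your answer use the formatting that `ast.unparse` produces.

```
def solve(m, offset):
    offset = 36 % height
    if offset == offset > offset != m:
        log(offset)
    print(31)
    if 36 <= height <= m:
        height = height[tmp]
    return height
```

if 36 <= height and height <= m:

Transformed code:
def solve(m, offset):
    offset = 36 % height
    if offset == offset and offset > offset and (offset != m):
        log(offset)
    print(31)
    if 36 <= height and height <= m:
        height = height[tmp]
    return height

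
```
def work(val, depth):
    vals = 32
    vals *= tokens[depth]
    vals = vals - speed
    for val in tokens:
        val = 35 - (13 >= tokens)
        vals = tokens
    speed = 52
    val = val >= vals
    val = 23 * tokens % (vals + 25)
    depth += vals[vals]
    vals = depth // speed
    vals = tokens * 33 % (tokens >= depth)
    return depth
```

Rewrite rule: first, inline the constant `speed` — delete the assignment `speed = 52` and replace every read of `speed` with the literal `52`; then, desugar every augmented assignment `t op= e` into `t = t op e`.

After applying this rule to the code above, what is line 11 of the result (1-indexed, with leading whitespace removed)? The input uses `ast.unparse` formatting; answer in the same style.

vals = depth // 52

Transformed code:
def work(val, depth):
    vals = 32
    vals = vals * tokens[depth]
    vals = vals - 52
    for val in tokens:
        val = 35 - (13 >= tokens)
        vals = tokens
    val = val >= vals
    val = 23 * tokens % (vals + 25)
    depth = depth + vals[vals]
    vals = depth // 52
    vals = tokens * 33 % (tokens >= depth)
    return depth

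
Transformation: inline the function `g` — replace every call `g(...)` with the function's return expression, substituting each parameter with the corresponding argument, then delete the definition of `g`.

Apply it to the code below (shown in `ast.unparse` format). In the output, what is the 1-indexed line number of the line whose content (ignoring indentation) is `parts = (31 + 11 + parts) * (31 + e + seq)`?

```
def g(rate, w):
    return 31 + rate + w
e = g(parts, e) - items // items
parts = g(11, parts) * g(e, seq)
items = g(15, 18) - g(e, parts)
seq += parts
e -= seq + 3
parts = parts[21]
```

2

Transformed code:
e = 31 + parts + e - items // items
parts = (31 + 11 + parts) * (31 + e + seq)
items = 31 + 15 + 18 - (31 + e + parts)
seq += parts
e -= seq + 3
parts = parts[21]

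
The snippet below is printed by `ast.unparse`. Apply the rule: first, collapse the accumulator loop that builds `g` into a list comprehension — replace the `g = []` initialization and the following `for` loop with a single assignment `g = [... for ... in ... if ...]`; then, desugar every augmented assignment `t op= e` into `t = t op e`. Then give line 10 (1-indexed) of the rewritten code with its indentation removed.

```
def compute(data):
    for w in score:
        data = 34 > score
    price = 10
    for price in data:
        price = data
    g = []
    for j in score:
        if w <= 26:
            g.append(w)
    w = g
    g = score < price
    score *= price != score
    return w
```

score = score * (price != score)

Transformed code:
def compute(data):
    for w in score:
        data = 34 > score
    price = 10
    for price in data:
        price = data
    g = [w for j in score if w <= 26]
    w = g
    g = score < price
    score = score * (price != score)
    return w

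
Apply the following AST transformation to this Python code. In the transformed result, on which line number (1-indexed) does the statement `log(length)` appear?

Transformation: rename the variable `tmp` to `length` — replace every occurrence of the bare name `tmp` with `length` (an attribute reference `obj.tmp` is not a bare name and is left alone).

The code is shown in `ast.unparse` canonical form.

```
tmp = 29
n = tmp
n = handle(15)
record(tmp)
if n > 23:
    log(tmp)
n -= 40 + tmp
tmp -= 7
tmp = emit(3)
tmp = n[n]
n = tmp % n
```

6

Transformed code:
length = 29
n = length
n = handle(15)
record(length)
if n > 23:
    log(length)
n -= 40 + length
length -= 7
length = emit(3)
length = n[n]
n = length % n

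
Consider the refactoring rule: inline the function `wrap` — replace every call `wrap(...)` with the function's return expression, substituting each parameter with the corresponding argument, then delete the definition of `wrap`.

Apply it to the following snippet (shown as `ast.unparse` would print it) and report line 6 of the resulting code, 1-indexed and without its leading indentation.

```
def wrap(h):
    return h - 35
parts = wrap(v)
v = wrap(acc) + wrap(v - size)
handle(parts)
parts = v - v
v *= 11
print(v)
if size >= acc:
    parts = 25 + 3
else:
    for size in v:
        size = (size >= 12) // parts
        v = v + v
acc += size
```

Transformed code:
parts = v - 35
v = acc - 35 + (v - size - 35)
handle(parts)
parts = v - v
v *= 11
print(v)
if size >= acc:
    parts = 25 + 3
else:
    for size in v:
        size = (size >= 12) // parts
        v = v + v
acc += size

print(v)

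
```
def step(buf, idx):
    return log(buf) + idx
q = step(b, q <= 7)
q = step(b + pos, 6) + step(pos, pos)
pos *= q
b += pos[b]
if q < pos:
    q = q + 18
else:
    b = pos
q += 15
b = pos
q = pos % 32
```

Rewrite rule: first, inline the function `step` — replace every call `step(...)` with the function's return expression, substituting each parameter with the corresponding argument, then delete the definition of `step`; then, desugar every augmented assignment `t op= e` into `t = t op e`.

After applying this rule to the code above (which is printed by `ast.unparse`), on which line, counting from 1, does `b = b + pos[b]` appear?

4

Transformed code:
q = log(b) + (q <= 7)
q = log(b + pos) + 6 + (log(pos) + pos)
pos = pos * q
b = b + pos[b]
if q < pos:
    q = q + 18
else:
    b = pos
q = q + 15
b = pos
q = pos % 32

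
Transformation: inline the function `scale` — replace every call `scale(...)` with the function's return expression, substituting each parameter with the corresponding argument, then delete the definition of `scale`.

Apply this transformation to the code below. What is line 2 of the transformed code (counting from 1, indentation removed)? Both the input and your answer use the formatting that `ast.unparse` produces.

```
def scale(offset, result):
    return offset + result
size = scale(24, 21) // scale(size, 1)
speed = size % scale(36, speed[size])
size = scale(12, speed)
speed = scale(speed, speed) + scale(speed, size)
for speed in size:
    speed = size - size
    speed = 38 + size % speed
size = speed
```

speed = size % (36 + speed[size])

Transformed code:
size = (24 + 21) // (size + 1)
speed = size % (36 + speed[size])
size = 12 + speed
speed = speed + speed + (speed + size)
for speed in size:
    speed = size - size
    speed = 38 + size % speed
size = speed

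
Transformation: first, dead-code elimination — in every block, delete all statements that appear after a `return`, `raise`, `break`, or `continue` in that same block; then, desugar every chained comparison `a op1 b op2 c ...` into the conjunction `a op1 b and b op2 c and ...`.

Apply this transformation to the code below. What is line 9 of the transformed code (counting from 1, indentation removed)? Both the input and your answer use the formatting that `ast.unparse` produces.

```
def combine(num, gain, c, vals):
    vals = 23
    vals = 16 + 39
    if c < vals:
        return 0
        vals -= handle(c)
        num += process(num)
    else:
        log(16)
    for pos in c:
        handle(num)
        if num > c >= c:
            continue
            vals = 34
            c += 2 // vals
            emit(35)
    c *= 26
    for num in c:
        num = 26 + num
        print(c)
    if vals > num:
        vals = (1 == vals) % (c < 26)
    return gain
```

handle(num)

Transformed code:
def combine(num, gain, c, vals):
    vals = 23
    vals = 16 + 39
    if c < vals:
        return 0
    else:
        log(16)
    for pos in c:
        handle(num)
        if num > c and c >= c:
            continue
    c *= 26
    for num in c:
        num = 26 + num
        print(c)
    if vals > num:
        vals = (1 == vals) % (c < 26)
    return gain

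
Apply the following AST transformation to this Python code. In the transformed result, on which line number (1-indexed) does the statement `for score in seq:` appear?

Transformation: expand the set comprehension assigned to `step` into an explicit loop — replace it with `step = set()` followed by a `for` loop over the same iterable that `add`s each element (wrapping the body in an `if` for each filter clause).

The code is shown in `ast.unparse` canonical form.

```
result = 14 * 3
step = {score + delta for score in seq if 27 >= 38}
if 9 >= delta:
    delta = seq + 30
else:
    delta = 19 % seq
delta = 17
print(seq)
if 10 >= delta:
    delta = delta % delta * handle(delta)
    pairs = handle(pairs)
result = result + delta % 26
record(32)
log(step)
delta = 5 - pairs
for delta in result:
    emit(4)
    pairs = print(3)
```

Transformed code:
result = 14 * 3
step = set()
for score in seq:
    if 27 >= 38:
        step.add(score + delta)
if 9 >= delta:
    delta = seq + 30
else:
    delta = 19 % seq
delta = 17
print(seq)
if 10 >= delta:
    delta = delta % delta * handle(delta)
    pairs = handle(pairs)
result = result + delta % 26
record(32)
log(step)
delta = 5 - pairs
for delta in result:
    emit(4)
    pairs = print(3)

3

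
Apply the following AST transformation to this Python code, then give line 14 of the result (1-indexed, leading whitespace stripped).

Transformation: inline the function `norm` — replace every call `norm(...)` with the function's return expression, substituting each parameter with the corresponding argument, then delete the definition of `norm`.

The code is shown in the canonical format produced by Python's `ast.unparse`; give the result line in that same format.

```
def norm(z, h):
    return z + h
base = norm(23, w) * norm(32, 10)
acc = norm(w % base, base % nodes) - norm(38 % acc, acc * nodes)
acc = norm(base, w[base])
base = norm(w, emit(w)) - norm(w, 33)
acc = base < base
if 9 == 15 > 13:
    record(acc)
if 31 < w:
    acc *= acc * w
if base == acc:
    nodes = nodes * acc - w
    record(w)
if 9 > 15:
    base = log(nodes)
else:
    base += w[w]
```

base = log(nodes)

Transformed code:
base = (23 + w) * (32 + 10)
acc = w % base + base % nodes - (38 % acc + acc * nodes)
acc = base + w[base]
base = w + emit(w) - (w + 33)
acc = base < base
if 9 == 15 > 13:
    record(acc)
if 31 < w:
    acc *= acc * w
if base == acc:
    nodes = nodes * acc - w
    record(w)
if 9 > 15:
    base = log(nodes)
else:
    base += w[w]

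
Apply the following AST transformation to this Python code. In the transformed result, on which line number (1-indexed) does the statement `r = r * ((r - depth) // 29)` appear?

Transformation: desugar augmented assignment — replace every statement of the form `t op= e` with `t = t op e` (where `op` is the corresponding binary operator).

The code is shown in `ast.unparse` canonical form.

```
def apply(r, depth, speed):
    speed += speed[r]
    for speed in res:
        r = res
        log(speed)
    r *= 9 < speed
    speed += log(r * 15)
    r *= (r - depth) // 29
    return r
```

Transformed code:
def apply(r, depth, speed):
    speed = speed + speed[r]
    for speed in res:
        r = res
        log(speed)
    r = r * (9 < speed)
    speed = speed + log(r * 15)
    r = r * ((r - depth) // 29)
    return r

8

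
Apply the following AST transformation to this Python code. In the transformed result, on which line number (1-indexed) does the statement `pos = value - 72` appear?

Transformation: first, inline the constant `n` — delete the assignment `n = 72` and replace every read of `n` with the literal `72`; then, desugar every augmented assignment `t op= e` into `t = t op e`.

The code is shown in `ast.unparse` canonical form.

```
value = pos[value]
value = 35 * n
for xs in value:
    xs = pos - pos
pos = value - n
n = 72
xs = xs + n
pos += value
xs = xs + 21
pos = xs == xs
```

5

Transformed code:
value = pos[value]
value = 35 * 72
for xs in value:
    xs = pos - pos
pos = value - 72
xs = xs + 72
pos = pos + value
xs = xs + 21
pos = xs == xs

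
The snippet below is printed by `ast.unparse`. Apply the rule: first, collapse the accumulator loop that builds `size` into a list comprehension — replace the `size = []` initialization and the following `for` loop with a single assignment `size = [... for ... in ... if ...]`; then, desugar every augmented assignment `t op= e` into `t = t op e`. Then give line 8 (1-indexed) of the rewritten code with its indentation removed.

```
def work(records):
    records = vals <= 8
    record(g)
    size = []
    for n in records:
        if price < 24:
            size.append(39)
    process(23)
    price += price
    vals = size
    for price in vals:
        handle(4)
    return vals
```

for price in vals:

Transformed code:
def work(records):
    records = vals <= 8
    record(g)
    size = [39 for n in records if price < 24]
    process(23)
    price = price + price
    vals = size
    for price in vals:
        handle(4)
    return vals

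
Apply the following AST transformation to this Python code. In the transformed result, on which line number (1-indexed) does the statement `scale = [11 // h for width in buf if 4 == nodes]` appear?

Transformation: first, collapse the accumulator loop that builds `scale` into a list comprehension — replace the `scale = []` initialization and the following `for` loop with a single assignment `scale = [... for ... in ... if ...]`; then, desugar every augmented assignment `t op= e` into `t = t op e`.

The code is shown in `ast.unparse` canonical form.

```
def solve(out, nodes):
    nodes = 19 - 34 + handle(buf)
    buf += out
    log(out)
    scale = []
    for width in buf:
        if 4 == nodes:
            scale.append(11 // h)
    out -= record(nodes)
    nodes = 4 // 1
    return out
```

Transformed code:
def solve(out, nodes):
    nodes = 19 - 34 + handle(buf)
    buf = buf + out
    log(out)
    scale = [11 // h for width in buf if 4 == nodes]
    out = out - record(nodes)
    nodes = 4 // 1
    return out

5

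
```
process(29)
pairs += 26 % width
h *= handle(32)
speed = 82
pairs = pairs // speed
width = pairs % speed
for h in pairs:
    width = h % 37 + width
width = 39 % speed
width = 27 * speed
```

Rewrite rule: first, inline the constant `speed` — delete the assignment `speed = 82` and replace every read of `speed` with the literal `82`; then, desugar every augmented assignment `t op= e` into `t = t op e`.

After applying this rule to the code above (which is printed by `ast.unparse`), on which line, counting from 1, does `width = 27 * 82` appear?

9

Transformed code:
process(29)
pairs = pairs + 26 % width
h = h * handle(32)
pairs = pairs // 82
width = pairs % 82
for h in pairs:
    width = h % 37 + width
width = 39 % 82
width = 27 * 82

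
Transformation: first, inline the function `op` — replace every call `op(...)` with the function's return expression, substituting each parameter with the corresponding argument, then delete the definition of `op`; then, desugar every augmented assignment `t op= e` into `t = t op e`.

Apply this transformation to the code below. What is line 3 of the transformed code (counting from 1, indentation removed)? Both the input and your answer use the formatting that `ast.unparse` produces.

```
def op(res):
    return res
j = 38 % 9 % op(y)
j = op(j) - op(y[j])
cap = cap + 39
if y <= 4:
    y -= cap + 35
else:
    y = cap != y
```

Transformed code:
j = 38 % 9 % y
j = j - y[j]
cap = cap + 39
if y <= 4:
    y = y - (cap + 35)
else:
    y = cap != y

cap = cap + 39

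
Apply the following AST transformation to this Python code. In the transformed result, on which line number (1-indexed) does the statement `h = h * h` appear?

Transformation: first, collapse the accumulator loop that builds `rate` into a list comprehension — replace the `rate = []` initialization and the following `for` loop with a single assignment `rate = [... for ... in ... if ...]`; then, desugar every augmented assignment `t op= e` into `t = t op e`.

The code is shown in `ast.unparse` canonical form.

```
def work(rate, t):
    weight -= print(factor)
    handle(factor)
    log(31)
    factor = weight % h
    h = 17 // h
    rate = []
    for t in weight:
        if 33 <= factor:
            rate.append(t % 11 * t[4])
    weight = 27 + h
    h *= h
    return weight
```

Transformed code:
def work(rate, t):
    weight = weight - print(factor)
    handle(factor)
    log(31)
    factor = weight % h
    h = 17 // h
    rate = [t % 11 * t[4] for t in weight if 33 <= factor]
    weight = 27 + h
    h = h * h
    return weight

9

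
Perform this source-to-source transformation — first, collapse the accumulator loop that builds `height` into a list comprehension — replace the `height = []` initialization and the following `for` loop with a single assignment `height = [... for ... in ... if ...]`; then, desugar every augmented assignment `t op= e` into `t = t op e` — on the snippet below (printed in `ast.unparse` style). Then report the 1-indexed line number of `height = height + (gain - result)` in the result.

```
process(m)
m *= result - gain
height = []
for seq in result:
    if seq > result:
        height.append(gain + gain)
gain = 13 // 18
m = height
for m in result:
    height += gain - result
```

7

Transformed code:
process(m)
m = m * (result - gain)
height = [gain + gain for seq in result if seq > result]
gain = 13 // 18
m = height
for m in result:
    height = height + (gain - result)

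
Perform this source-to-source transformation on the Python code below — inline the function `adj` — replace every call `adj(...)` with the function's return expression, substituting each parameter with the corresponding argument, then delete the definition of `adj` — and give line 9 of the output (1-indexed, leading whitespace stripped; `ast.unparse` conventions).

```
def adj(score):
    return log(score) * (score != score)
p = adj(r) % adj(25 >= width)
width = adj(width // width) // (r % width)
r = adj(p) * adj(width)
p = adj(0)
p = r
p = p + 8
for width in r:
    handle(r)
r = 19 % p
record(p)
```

r = 19 % p

Transformed code:
p = log(r) * (r != r) % (log(25 >= width) * ((25 >= width) != (25 >= width)))
width = log(width // width) * (width // width != width // width) // (r % width)
r = log(p) * (p != p) * (log(width) * (width != width))
p = log(0) * (0 != 0)
p = r
p = p + 8
for width in r:
    handle(r)
r = 19 % p
record(p)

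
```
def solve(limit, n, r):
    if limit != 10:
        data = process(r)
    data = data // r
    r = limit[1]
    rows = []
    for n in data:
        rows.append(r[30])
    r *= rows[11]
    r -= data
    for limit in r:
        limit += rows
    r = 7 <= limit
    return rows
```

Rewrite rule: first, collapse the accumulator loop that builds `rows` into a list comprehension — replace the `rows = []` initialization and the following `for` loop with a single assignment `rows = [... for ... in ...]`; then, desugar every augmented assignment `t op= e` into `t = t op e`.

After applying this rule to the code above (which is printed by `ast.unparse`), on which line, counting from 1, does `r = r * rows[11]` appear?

Transformed code:
def solve(limit, n, r):
    if limit != 10:
        data = process(r)
    data = data // r
    r = limit[1]
    rows = [r[30] for n in data]
    r = r * rows[11]
    r = r - data
    for limit in r:
        limit = limit + rows
    r = 7 <= limit
    return rows

7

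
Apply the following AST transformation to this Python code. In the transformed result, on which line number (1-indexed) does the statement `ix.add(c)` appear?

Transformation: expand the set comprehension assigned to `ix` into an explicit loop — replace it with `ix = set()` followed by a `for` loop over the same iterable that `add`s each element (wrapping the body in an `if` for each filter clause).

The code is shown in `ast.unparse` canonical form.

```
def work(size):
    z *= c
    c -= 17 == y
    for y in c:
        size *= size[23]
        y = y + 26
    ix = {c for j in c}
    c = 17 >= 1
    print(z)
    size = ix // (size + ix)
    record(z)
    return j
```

Transformed code:
def work(size):
    z *= c
    c -= 17 == y
    for y in c:
        size *= size[23]
        y = y + 26
    ix = set()
    for j in c:
        ix.add(c)
    c = 17 >= 1
    print(z)
    size = ix // (size + ix)
    record(z)
    return j

9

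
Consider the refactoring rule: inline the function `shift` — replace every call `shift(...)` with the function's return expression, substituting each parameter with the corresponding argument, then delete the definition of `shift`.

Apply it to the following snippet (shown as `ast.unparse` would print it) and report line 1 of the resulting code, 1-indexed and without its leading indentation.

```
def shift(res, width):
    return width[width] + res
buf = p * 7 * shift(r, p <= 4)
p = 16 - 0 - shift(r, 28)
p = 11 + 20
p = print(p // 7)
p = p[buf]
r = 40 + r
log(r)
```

buf = p * 7 * ((p <= 4)[p <= 4] + r)

Transformed code:
buf = p * 7 * ((p <= 4)[p <= 4] + r)
p = 16 - 0 - (28[28] + r)
p = 11 + 20
p = print(p // 7)
p = p[buf]
r = 40 + r
log(r)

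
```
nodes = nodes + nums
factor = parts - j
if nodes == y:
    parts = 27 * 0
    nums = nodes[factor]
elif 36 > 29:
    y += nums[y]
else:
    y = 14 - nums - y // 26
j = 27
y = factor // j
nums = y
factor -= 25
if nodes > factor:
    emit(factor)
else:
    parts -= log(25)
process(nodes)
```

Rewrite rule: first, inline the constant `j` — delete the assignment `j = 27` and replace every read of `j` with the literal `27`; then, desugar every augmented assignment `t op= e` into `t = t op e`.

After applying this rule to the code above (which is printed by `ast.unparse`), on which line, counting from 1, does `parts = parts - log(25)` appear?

Transformed code:
nodes = nodes + nums
factor = parts - 27
if nodes == y:
    parts = 27 * 0
    nums = nodes[factor]
elif 36 > 29:
    y = y + nums[y]
else:
    y = 14 - nums - y // 26
y = factor // 27
nums = y
factor = factor - 25
if nodes > factor:
    emit(factor)
else:
    parts = parts - log(25)
process(nodes)

16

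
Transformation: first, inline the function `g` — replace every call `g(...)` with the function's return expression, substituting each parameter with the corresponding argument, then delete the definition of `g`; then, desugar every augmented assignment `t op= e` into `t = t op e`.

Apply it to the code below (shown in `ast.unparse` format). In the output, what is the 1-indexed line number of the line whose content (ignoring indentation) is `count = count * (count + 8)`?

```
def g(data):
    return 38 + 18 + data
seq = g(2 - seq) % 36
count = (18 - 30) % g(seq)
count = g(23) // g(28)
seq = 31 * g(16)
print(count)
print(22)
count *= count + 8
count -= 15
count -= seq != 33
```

7

Transformed code:
seq = (38 + 18 + (2 - seq)) % 36
count = (18 - 30) % (38 + 18 + seq)
count = (38 + 18 + 23) // (38 + 18 + 28)
seq = 31 * (38 + 18 + 16)
print(count)
print(22)
count = count * (count + 8)
count = count - 15
count = count - (seq != 33)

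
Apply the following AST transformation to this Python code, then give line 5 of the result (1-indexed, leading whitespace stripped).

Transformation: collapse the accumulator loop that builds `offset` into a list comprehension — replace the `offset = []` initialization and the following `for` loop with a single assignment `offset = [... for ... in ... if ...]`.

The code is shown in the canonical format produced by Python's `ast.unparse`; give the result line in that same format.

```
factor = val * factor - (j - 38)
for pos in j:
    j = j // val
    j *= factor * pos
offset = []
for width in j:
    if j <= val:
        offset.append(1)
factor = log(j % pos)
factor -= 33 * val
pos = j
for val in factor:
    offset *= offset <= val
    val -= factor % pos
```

Transformed code:
factor = val * factor - (j - 38)
for pos in j:
    j = j // val
    j *= factor * pos
offset = [1 for width in j if j <= val]
factor = log(j % pos)
factor -= 33 * val
pos = j
for val in factor:
    offset *= offset <= val
    val -= factor % pos

offset = [1 for width in j if j <= val]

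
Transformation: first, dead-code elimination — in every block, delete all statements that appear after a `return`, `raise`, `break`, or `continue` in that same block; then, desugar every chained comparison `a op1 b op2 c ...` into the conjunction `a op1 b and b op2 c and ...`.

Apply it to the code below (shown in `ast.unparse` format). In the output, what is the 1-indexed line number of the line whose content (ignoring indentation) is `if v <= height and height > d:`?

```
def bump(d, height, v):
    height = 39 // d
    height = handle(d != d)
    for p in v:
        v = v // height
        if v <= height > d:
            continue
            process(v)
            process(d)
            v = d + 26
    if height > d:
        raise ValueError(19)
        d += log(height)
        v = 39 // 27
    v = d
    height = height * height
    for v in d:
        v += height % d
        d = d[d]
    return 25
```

6

Transformed code:
def bump(d, height, v):
    height = 39 // d
    height = handle(d != d)
    for p in v:
        v = v // height
        if v <= height and height > d:
            continue
    if height > d:
        raise ValueError(19)
    v = d
    height = height * height
    for v in d:
        v += height % d
        d = d[d]
    return 25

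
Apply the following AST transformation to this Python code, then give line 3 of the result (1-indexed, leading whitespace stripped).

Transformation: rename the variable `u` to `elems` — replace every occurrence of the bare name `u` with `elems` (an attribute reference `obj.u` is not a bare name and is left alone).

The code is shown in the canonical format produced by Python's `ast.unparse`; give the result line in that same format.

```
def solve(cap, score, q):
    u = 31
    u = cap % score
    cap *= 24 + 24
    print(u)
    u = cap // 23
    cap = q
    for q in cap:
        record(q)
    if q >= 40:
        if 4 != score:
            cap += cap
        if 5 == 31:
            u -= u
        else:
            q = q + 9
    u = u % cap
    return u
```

Transformed code:
def solve(cap, score, q):
    elems = 31
    elems = cap % score
    cap *= 24 + 24
    print(elems)
    elems = cap // 23
    cap = q
    for q in cap:
        record(q)
    if q >= 40:
        if 4 != score:
            cap += cap
        if 5 == 31:
            elems -= elems
        else:
            q = q + 9
    elems = elems % cap
    return elems

elems = cap % score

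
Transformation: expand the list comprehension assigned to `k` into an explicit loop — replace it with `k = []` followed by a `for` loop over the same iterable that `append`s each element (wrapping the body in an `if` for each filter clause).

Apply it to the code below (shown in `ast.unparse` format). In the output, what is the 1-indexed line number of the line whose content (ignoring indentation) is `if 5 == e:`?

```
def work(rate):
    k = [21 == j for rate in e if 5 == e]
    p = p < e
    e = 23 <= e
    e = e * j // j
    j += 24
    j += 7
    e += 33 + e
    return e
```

4

Transformed code:
def work(rate):
    k = []
    for rate in e:
        if 5 == e:
            k.append(21 == j)
    p = p < e
    e = 23 <= e
    e = e * j // j
    j += 24
    j += 7
    e += 33 + e
    return e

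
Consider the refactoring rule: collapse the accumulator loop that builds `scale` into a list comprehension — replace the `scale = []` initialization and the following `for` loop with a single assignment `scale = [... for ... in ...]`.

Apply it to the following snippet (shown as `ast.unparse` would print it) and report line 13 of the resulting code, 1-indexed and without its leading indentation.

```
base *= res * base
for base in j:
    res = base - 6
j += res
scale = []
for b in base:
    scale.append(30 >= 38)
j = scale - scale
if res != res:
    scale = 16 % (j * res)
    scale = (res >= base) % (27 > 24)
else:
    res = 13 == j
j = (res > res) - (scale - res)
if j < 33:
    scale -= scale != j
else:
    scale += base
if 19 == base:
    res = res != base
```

if j < 33:

Transformed code:
base *= res * base
for base in j:
    res = base - 6
j += res
scale = [30 >= 38 for b in base]
j = scale - scale
if res != res:
    scale = 16 % (j * res)
    scale = (res >= base) % (27 > 24)
else:
    res = 13 == j
j = (res > res) - (scale - res)
if j < 33:
    scale -= scale != j
else:
    scale += base
if 19 == base:
    res = res != base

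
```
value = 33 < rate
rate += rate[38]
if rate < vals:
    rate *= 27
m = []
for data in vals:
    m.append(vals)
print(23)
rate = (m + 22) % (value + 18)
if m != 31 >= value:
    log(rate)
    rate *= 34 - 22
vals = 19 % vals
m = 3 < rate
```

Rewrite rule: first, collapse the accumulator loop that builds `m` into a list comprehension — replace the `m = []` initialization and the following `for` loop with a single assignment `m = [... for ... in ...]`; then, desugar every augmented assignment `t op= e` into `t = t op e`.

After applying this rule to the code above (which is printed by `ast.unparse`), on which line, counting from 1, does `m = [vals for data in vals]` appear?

5

Transformed code:
value = 33 < rate
rate = rate + rate[38]
if rate < vals:
    rate = rate * 27
m = [vals for data in vals]
print(23)
rate = (m + 22) % (value + 18)
if m != 31 >= value:
    log(rate)
    rate = rate * (34 - 22)
vals = 19 % vals
m = 3 < rate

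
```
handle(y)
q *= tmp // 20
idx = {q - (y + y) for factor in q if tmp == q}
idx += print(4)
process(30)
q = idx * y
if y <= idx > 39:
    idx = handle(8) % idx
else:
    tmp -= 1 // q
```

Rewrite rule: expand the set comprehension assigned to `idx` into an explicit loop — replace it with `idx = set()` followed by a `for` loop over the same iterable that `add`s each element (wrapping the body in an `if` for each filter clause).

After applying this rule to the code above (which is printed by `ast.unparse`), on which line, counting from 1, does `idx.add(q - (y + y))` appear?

6

Transformed code:
handle(y)
q *= tmp // 20
idx = set()
for factor in q:
    if tmp == q:
        idx.add(q - (y + y))
idx += print(4)
process(30)
q = idx * y
if y <= idx > 39:
    idx = handle(8) % idx
else:
    tmp -= 1 // q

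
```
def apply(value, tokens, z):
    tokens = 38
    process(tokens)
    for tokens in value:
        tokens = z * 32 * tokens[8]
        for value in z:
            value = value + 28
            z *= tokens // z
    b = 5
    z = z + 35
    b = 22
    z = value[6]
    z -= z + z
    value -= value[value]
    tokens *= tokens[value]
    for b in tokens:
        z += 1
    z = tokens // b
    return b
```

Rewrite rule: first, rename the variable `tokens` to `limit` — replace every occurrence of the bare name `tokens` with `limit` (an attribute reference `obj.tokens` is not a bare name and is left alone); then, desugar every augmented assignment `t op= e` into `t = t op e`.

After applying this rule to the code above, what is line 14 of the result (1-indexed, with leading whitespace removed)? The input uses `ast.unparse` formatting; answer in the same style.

Transformed code:
def apply(value, limit, z):
    limit = 38
    process(limit)
    for limit in value:
        limit = z * 32 * limit[8]
        for value in z:
            value = value + 28
            z = z * (limit // z)
    b = 5
    z = z + 35
    b = 22
    z = value[6]
    z = z - (z + z)
    value = value - value[value]
    limit = limit * limit[value]
    for b in limit:
        z = z + 1
    z = limit // b
    return b

value = value - value[value]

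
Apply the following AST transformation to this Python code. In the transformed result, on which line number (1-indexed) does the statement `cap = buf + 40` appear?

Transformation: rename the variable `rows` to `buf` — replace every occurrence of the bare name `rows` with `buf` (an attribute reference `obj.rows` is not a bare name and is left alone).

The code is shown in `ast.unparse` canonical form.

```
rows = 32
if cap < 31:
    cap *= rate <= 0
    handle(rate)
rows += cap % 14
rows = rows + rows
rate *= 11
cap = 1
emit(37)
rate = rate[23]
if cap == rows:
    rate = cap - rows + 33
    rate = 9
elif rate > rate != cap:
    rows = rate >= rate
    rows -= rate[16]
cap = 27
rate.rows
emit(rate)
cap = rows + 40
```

Transformed code:
buf = 32
if cap < 31:
    cap *= rate <= 0
    handle(rate)
buf += cap % 14
buf = buf + buf
rate *= 11
cap = 1
emit(37)
rate = rate[23]
if cap == buf:
    rate = cap - buf + 33
    rate = 9
elif rate > rate != cap:
    buf = rate >= rate
    buf -= rate[16]
cap = 27
rate.rows
emit(rate)
cap = buf + 40

20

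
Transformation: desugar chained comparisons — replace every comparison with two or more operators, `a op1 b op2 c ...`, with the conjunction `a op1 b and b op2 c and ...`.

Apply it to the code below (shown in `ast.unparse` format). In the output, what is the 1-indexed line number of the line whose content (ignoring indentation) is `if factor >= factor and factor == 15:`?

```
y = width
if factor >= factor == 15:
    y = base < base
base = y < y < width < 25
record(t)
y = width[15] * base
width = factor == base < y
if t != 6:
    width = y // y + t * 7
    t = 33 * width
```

Transformed code:
y = width
if factor >= factor and factor == 15:
    y = base < base
base = y < y and y < width and (width < 25)
record(t)
y = width[15] * base
width = factor == base and base < y
if t != 6:
    width = y // y + t * 7
    t = 33 * width

2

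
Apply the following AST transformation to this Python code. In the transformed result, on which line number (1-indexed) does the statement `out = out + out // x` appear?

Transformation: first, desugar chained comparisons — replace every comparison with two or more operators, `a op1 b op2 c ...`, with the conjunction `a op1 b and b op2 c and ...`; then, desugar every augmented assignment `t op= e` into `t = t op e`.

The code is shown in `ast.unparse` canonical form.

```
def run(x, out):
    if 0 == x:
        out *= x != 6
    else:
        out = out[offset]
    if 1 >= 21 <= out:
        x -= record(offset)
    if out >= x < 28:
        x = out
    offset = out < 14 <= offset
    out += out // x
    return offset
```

Transformed code:
def run(x, out):
    if 0 == x:
        out = out * (x != 6)
    else:
        out = out[offset]
    if 1 >= 21 and 21 <= out:
        x = x - record(offset)
    if out >= x and x < 28:
        x = out
    offset = out < 14 and 14 <= offset
    out = out + out // x
    return offset

11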